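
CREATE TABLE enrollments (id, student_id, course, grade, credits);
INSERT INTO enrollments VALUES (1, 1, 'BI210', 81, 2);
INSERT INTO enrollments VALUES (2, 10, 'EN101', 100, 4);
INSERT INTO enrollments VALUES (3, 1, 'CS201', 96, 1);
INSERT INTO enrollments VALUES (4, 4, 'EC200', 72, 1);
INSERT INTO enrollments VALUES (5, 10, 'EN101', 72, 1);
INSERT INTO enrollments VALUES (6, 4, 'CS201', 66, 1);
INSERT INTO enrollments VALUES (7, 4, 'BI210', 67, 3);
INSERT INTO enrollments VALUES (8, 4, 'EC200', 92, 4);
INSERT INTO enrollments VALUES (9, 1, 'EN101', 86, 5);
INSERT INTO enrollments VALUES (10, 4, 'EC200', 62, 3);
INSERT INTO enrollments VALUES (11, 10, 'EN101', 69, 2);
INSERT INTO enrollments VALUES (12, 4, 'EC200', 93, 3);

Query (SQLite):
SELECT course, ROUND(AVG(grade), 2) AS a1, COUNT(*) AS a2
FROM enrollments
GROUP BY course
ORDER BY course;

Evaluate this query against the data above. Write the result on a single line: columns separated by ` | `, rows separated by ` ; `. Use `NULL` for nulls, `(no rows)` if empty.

Group enrollments by course.
Per group compute: ROUND(AVG(grade), 2), COUNT(*).
  BI210: ids {1, 7} → ROUND(AVG(grade), 2)=74, COUNT(*)=2
  CS201: ids {3, 6} → ROUND(AVG(grade), 2)=81, COUNT(*)=2
  EC200: ids {4, 8, 10, 12} → ROUND(AVG(grade), 2)=79.75, COUNT(*)=4
  EN101: ids {2, 5, 9, 11} → ROUND(AVG(grade), 2)=81.75, COUNT(*)=4

BI210 | 74 | 2 ; CS201 | 81 | 2 ; EC200 | 79.75 | 4 ; EN101 | 81.75 | 4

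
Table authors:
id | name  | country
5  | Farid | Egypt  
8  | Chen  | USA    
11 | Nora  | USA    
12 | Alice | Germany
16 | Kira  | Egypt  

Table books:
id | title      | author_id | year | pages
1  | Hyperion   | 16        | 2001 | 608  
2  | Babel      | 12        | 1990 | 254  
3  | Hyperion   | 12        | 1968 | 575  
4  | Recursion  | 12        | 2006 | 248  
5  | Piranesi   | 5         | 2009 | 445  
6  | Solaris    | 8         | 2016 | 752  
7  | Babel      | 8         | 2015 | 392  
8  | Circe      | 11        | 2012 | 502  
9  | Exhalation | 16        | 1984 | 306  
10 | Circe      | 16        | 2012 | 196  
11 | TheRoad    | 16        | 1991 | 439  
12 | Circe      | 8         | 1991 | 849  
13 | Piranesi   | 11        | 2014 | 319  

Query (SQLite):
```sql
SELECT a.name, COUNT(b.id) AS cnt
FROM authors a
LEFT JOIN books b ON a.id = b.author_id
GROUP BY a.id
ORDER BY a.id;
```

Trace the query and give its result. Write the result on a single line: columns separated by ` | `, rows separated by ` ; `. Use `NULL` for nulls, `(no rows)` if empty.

Farid | 1 ; Chen | 3 ; Nora | 2 ; Alice | 3 ; Kira | 4

LEFT JOIN keeps every authors row; unmatched ones get NULL for books columns.
Group by authors.id and compute COUNT(b.id). COUNT(col) of an all-NULL group is 0.
  5: ids {5} → COUNT(b.id)=1
  8: ids {6, 7, 12} → COUNT(b.id)=3
  11: ids {8, 13} → COUNT(b.id)=2
  12: ids {2, 3, 4} → COUNT(b.id)=3
  16: ids {1, 9, 10, 11} → COUNT(b.id)=4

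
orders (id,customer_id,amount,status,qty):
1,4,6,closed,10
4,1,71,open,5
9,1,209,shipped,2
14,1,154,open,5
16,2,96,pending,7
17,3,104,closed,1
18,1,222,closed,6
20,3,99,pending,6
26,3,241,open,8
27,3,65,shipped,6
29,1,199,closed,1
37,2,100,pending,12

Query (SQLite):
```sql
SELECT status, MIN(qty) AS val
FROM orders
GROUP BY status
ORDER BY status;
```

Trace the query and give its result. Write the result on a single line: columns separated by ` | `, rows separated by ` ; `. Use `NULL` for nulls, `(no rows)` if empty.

Partition orders by status; compute MIN(qty) within each group.
  closed: ids {1, 17, 18, 29} → MIN(qty)=1
  open: ids {4, 14, 26} → MIN(qty)=5
  pending: ids {16, 20, 37} → MIN(qty)=6
  shipped: ids {9, 27} → MIN(qty)=2

closed | 1 ; open | 5 ; pending | 6 ; shipped | 2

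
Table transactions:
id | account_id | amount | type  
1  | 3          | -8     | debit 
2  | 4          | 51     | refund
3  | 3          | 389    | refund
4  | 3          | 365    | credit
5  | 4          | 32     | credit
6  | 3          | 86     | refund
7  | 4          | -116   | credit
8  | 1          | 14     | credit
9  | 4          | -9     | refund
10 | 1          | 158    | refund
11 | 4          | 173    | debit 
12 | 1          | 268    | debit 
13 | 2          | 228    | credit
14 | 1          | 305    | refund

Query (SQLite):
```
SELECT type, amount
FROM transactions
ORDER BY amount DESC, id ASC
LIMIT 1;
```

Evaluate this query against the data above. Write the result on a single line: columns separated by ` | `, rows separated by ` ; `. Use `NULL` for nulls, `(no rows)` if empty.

Sort by amount desc, tiebreak id asc: (389, id=3), (365, id=4), (305, id=14), (268, id=12) …. Take first 1.

refund | 389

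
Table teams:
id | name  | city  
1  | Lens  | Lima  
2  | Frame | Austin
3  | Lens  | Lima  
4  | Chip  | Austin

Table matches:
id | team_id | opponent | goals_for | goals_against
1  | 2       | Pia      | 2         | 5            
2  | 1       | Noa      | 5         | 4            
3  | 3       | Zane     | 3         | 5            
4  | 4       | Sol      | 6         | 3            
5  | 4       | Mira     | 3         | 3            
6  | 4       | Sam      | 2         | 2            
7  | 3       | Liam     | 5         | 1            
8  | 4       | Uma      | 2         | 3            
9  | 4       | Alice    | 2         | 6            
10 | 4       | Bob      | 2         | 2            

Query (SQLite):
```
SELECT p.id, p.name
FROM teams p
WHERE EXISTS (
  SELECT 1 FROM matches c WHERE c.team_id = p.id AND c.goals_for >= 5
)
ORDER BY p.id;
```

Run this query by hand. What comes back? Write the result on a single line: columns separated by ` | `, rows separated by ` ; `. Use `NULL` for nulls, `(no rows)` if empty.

For each teams row, check whether any matches with matching team_id has goals_for >= 5.
Keep rows where that is true.

1 | Lens ; 3 | Lens ; 4 | Chip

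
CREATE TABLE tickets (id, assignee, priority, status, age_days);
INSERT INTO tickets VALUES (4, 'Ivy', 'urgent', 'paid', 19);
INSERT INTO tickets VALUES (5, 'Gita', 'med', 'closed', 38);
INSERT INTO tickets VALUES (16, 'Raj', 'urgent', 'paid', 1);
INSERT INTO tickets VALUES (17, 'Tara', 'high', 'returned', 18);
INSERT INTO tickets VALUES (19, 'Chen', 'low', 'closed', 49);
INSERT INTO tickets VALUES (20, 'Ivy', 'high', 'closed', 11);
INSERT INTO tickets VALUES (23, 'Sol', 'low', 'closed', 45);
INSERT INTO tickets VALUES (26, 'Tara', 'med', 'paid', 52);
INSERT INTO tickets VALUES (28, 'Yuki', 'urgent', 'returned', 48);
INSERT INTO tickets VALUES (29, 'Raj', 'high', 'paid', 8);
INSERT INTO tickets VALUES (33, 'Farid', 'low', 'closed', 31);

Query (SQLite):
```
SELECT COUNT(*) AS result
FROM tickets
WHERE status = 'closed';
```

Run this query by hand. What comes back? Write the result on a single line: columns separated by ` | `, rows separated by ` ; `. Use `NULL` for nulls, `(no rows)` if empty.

5

Rows where status='closed' → age_days values: [38, 49, 11, 45, 31].
COUNT(*) counts rows → 5.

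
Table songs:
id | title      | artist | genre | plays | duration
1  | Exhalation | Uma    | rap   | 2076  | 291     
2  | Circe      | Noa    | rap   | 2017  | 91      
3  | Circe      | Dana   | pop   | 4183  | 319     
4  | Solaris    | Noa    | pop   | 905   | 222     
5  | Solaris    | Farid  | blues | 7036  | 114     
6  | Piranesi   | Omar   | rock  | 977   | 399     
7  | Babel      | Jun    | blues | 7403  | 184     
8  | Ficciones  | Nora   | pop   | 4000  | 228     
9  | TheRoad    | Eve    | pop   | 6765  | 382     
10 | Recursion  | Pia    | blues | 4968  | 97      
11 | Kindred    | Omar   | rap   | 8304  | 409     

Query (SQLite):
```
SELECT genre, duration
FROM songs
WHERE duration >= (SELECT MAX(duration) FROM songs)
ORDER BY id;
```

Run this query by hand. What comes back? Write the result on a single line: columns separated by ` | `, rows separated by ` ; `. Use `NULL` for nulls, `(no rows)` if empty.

rap | 409

Scalar subquery: MAX(duration) over all songs rows = 409.
Keep rows where duration >= that value.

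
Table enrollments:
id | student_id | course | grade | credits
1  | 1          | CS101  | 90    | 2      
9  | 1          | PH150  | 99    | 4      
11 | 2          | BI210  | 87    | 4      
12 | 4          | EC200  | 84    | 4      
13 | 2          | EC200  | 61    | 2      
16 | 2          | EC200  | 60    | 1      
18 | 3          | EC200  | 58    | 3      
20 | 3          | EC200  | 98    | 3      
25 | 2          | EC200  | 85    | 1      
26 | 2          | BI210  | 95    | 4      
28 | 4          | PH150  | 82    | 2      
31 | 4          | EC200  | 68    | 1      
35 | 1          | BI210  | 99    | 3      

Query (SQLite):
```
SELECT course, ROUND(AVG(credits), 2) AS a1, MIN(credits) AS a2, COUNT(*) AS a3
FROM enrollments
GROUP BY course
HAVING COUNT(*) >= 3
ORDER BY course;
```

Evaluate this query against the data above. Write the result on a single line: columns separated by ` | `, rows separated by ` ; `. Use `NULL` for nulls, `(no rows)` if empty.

Group enrollments by course.
Per group compute: ROUND(AVG(credits), 2), MIN(credits), COUNT(*).
HAVING: drop groups with fewer than 3 rows.
  BI210: ids {11, 26, 35} → ROUND(AVG(credits), 2)=3.67, MIN(credits)=3, COUNT(*)=3
  CS101: ids {1} → ROUND(AVG(credits), 2)=2, MIN(credits)=2, COUNT(*)=1
  EC200: ids {12, 13, 16, 18, 20, 25, 31} → ROUND(AVG(credits), 2)=2.14, MIN(credits)=1, COUNT(*)=7
  PH150: ids {9, 28} → ROUND(AVG(credits), 2)=3, MIN(credits)=2, COUNT(*)=2

BI210 | 3.67 | 3 | 3 ; EC200 | 2.14 | 1 | 7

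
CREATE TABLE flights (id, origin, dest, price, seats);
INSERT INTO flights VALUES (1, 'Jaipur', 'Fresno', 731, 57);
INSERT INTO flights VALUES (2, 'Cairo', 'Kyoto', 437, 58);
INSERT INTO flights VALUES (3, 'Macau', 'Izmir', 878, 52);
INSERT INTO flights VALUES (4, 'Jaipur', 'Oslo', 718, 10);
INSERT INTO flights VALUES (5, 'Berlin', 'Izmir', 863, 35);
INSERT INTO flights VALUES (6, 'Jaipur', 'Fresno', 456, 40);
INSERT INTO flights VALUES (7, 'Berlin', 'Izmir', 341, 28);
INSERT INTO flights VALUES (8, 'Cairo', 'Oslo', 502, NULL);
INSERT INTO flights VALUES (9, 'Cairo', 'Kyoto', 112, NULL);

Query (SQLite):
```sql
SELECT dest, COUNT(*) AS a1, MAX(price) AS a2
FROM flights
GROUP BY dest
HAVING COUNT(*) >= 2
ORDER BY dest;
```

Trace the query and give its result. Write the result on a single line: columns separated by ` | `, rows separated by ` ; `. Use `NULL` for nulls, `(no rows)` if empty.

Fresno | 2 | 731 ; Izmir | 3 | 878 ; Kyoto | 2 | 437 ; Oslo | 2 | 718

Group flights by dest.
Per group compute: COUNT(*), MAX(price).
HAVING: drop groups with fewer than 2 rows.
  Fresno: ids {1, 6} → COUNT(*)=2, MAX(price)=731
  Izmir: ids {3, 5, 7} → COUNT(*)=3, MAX(price)=878
  Kyoto: ids {2, 9} → COUNT(*)=2, MAX(price)=437
  Oslo: ids {4, 8} → COUNT(*)=2, MAX(price)=718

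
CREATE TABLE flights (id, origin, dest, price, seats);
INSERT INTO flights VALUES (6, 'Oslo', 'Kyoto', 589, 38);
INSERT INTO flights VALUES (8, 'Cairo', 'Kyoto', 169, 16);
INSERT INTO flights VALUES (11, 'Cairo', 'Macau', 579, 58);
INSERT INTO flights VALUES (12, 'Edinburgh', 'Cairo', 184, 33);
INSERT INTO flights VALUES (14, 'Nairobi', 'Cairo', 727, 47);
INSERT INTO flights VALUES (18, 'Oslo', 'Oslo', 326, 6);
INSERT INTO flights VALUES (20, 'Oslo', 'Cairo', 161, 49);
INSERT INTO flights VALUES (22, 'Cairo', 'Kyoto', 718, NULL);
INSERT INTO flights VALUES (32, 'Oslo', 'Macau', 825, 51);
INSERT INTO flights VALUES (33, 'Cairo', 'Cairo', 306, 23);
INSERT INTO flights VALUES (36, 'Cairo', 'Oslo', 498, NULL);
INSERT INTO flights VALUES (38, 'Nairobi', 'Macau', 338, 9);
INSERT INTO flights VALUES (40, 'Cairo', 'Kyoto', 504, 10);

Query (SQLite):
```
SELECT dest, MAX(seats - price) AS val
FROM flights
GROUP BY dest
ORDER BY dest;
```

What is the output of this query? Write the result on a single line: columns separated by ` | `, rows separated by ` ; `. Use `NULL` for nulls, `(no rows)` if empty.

Cairo | -112 ; Kyoto | -153 ; Macau | -329 ; Oslo | -320

For each row compute seats - price.
Group by dest; take MAX of the expression per group.
  Cairo: ids {12, 14, 20, 33} → MAX(seats - price)=-112
  Kyoto: ids {6, 8, 22, 40} → MAX(seats - price)=-153
  Macau: ids {11, 32, 38} → MAX(seats - price)=-329
  Oslo: ids {18, 36} → MAX(seats - price)=-320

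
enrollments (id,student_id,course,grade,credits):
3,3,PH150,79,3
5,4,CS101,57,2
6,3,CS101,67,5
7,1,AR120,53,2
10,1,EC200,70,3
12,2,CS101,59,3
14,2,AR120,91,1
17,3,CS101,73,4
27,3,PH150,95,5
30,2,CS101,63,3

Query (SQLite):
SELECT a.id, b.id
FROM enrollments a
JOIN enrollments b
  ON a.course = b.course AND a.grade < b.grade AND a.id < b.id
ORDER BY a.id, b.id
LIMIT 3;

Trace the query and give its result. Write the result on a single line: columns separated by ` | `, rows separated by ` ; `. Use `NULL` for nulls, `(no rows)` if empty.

3 | 27 ; 5 | 6 ; 5 | 12

Pairs (a,b) with same course, a.grade < b.grade, a.id < b.id.
course groups: AR120:{7,14} CS101:{5,6,12,17,30} EC200:{10} PH150:{3,27}
Ordered by (a.id, b.id); first 3.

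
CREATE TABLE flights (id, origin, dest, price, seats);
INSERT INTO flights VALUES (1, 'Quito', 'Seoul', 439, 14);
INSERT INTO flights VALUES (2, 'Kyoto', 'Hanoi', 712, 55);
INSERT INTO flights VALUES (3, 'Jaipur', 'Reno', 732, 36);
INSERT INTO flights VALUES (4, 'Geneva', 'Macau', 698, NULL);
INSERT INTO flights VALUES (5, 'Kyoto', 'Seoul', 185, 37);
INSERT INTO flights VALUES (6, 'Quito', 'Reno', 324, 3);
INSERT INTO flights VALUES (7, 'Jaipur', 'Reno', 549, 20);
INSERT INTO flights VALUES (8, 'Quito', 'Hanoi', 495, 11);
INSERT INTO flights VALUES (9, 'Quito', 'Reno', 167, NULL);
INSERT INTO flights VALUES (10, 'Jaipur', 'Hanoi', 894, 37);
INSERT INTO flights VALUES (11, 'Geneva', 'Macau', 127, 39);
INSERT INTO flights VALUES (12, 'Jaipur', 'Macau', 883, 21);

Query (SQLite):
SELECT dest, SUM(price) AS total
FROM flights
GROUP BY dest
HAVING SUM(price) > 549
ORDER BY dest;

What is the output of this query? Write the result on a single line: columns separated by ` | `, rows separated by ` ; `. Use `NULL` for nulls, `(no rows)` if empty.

Partition flights by dest; compute SUM(price) within each group.
HAVING: keep groups where SUM(price) > 549.
  Hanoi: ids {2, 8, 10} → SUM(price)=2101
  Macau: ids {4, 11, 12} → SUM(price)=1708
  Reno: ids {3, 6, 7, 9} → SUM(price)=1772
  Seoul: ids {1, 5} → SUM(price)=624

Hanoi | 2101 ; Macau | 1708 ; Reno | 1772 ; Seoul | 624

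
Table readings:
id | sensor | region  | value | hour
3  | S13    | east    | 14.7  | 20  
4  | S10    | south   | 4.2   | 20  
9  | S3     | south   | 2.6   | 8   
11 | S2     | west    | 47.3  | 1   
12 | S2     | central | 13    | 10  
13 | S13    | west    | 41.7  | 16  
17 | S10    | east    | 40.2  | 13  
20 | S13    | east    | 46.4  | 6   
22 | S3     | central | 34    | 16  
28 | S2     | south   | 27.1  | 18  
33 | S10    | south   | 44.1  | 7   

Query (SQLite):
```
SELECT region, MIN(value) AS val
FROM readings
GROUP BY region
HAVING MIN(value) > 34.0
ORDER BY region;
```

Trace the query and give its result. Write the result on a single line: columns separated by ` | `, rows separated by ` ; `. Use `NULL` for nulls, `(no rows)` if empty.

west | 41.7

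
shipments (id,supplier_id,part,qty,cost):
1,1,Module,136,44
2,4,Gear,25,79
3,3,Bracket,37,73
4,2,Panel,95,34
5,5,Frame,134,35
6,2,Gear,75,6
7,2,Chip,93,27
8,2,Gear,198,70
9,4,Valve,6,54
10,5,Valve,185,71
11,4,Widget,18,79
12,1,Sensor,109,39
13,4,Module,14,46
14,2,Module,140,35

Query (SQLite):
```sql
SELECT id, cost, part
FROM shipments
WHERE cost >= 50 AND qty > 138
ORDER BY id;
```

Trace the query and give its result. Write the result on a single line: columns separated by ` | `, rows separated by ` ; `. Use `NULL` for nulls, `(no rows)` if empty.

cost >= 50: ids {2, 3, 8, 9, 10, 11}
qty > 138: ids {8, 10, 14}
Combine with AND.

8 | 70 | Gear ; 10 | 71 | Valve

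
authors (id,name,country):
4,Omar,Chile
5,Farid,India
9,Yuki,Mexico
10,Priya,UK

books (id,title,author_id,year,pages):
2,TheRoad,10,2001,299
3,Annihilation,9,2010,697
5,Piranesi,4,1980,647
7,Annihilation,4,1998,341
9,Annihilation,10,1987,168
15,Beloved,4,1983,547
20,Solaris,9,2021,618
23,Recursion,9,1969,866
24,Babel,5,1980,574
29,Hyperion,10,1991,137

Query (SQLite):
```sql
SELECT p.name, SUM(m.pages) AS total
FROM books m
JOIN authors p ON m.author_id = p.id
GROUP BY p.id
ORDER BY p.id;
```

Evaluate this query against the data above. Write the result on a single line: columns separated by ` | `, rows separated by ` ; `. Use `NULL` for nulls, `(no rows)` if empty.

Omar | 1535 ; Farid | 574 ; Yuki | 2181 ; Priya | 604

Join each books row to its authors via author_id.
Group joined rows by authors.id; compute SUM(m.pages) per group.
  4: ids {5, 7, 15} → SUM(m.pages)=1535
  5: ids {24} → SUM(m.pages)=574
  9: ids {3, 20, 23} → SUM(m.pages)=2181
  10: ids {2, 9, 29} → SUM(m.pages)=604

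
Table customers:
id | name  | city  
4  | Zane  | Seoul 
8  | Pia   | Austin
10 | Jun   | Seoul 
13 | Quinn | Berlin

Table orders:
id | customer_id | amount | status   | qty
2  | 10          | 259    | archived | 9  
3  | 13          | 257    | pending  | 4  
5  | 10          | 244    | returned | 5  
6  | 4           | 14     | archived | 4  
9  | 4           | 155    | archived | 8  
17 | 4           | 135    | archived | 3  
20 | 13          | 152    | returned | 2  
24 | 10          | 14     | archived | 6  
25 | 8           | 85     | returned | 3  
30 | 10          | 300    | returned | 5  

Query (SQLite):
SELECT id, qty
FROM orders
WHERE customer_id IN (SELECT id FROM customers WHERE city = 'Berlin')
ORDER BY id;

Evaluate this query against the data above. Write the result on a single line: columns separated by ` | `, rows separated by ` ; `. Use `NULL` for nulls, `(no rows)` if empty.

Inner query: customers.id where city = 'Berlin'.
Outer: keep orders rows whose customer_id is in that set.
Inner query → {13}

3 | 4 ; 20 | 2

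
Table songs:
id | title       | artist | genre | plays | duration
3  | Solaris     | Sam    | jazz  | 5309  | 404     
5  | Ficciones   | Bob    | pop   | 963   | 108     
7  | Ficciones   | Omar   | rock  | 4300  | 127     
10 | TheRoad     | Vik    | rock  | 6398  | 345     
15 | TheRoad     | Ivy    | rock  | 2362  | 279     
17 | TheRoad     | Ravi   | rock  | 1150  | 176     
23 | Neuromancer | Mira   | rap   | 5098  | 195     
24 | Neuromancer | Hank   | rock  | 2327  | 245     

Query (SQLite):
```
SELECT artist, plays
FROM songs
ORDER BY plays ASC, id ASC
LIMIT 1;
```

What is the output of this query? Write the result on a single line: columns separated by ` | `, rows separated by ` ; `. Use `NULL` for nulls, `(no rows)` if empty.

Sort by plays asc, tiebreak id asc: (963, id=5), (1150, id=17), (2327, id=24), (2362, id=15) …. Take first 1.

Bob | 963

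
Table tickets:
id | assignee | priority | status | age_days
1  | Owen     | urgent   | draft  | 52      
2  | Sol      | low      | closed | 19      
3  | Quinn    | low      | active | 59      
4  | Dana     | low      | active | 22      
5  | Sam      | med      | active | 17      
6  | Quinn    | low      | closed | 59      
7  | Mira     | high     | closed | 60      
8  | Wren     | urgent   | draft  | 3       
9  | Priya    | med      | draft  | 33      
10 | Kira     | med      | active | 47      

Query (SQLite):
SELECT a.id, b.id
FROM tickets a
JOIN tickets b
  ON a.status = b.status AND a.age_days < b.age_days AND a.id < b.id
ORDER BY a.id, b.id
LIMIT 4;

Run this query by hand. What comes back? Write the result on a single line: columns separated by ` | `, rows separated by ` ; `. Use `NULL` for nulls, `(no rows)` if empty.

2 | 6 ; 2 | 7 ; 4 | 10 ; 5 | 10

Pairs (a,b) with same status, a.age_days < b.age_days, a.id < b.id.
status groups: active:{3,4,5,10} closed:{2,6,7} draft:{1,8,9}
Ordered by (a.id, b.id); first 4.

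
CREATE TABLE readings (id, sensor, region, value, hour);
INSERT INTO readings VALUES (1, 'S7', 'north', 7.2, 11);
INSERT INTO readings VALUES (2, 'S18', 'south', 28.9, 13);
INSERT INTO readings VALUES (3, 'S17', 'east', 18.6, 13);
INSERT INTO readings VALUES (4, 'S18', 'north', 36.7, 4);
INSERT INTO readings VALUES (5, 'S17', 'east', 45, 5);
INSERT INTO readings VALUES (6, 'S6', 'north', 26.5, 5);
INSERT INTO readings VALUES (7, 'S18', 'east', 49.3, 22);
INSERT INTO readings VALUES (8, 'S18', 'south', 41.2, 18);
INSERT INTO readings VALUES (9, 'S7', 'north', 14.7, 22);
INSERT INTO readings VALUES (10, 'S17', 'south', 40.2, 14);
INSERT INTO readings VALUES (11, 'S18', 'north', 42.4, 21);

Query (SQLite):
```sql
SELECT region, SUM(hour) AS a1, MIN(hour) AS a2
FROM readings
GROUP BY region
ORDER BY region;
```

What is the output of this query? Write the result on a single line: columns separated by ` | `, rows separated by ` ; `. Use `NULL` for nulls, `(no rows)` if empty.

Group readings by region.
Per group compute: SUM(hour), MIN(hour).
  east: ids {3, 5, 7} → SUM(hour)=40, MIN(hour)=5
  north: ids {1, 4, 6, 9, 11} → SUM(hour)=63, MIN(hour)=4
  south: ids {2, 8, 10} → SUM(hour)=45, MIN(hour)=13

east | 40 | 5 ; north | 63 | 4 ; south | 45 | 13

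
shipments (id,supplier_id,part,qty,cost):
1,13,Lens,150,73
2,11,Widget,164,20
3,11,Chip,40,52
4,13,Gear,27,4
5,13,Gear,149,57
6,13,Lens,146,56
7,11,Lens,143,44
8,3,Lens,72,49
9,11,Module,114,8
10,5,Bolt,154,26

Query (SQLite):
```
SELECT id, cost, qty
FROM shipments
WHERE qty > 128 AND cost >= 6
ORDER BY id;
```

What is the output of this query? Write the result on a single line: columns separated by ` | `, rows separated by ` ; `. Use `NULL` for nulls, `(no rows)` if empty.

qty > 128: ids {1, 2, 5, 6, 7, 10}
cost >= 6: ids {1, 2, 3, 5, 6, 7, 8, 9, 10}
Combine with AND.

1 | 73 | 150 ; 2 | 20 | 164 ; 5 | 57 | 149 ; 6 | 56 | 146 ; 7 | 44 | 143 ; 10 | 26 | 154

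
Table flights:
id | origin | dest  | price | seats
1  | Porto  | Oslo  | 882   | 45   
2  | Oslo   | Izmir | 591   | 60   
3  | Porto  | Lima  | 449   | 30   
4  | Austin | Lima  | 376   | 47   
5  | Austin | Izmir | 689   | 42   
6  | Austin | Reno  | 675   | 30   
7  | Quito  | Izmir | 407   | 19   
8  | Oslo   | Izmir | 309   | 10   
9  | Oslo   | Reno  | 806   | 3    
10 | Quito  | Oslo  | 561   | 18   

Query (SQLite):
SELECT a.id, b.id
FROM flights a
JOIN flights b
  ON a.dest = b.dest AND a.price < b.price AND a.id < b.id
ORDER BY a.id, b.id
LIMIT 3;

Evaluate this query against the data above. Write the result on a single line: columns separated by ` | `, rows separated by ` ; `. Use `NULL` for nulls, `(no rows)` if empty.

Pairs (a,b) with same dest, a.price < b.price, a.id < b.id.
dest groups: Izmir:{2,5,7,8} Lima:{3,4} Oslo:{1,10} Reno:{6,9}
Ordered by (a.id, b.id); first 3.

2 | 5 ; 6 | 9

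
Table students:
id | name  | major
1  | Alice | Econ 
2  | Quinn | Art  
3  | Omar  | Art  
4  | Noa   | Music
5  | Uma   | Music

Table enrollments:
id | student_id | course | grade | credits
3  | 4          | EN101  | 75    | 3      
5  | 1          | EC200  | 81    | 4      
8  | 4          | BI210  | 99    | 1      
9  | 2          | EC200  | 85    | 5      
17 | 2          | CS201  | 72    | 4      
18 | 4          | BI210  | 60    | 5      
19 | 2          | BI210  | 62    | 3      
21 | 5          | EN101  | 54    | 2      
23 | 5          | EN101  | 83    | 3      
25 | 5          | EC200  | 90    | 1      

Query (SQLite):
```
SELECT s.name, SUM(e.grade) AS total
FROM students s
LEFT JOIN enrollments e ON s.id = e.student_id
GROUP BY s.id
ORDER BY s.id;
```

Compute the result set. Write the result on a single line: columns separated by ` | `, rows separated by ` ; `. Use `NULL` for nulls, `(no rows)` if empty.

Alice | 81 ; Quinn | 219 ; Omar | NULL ; Noa | 234 ; Uma | 227

LEFT JOIN keeps every students row; unmatched ones get NULL for enrollments columns.
Group by students.id and compute SUM(e.grade). SUM over an all-NULL group is NULL.
  1: ids {5} → SUM(e.grade)=81
  2: ids {9, 17, 19} → SUM(e.grade)=219
  3: ids {—} → SUM(e.grade)=NULL
  4: ids {3, 8, 18} → SUM(e.grade)=234
  5: ids {21, 23, 25} → SUM(e.grade)=227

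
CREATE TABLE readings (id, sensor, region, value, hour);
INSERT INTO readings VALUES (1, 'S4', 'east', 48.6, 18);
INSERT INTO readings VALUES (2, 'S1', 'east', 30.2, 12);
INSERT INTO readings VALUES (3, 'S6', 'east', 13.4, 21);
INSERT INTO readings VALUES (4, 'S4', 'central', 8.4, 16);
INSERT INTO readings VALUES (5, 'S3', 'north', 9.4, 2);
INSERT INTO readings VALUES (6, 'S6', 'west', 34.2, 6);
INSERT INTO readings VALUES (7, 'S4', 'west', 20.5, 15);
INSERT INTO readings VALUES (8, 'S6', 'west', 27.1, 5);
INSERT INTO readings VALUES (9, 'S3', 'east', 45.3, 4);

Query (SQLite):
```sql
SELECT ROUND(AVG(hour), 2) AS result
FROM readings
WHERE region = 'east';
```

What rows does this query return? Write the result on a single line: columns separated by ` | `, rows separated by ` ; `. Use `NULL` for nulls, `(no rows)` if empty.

13.75

Rows where region='east' → hour values: [18, 12, 21, 4].
AVG = 55 / 4 (rounded to 2 dp).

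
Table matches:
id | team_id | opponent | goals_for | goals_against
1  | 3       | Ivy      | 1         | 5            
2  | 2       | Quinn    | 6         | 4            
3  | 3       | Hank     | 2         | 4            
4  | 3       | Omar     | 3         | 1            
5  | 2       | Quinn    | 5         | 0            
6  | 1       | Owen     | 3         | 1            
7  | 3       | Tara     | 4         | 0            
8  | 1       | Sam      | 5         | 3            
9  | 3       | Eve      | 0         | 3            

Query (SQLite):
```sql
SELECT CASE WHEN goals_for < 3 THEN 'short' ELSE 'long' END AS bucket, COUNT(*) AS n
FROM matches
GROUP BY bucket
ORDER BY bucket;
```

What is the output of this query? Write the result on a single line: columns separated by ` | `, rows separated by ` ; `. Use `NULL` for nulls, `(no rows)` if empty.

Bucket rows by goals_for < 3 → 'short' else 'long'; count each bucket.

long | 6 ; short | 3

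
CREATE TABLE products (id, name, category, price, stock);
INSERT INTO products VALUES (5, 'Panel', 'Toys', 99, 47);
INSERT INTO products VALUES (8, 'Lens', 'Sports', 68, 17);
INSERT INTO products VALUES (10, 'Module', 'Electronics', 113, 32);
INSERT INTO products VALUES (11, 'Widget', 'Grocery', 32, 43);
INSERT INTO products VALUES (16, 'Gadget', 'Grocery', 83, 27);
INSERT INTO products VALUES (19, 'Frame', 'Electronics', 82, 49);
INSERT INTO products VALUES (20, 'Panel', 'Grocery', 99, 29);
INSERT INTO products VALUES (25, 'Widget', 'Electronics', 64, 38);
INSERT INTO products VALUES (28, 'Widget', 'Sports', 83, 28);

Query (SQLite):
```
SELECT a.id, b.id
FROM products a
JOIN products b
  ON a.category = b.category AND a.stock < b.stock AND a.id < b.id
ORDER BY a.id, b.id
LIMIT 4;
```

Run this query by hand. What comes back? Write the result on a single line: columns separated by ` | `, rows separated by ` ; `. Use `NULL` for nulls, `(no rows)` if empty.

8 | 28 ; 10 | 19 ; 10 | 25 ; 16 | 20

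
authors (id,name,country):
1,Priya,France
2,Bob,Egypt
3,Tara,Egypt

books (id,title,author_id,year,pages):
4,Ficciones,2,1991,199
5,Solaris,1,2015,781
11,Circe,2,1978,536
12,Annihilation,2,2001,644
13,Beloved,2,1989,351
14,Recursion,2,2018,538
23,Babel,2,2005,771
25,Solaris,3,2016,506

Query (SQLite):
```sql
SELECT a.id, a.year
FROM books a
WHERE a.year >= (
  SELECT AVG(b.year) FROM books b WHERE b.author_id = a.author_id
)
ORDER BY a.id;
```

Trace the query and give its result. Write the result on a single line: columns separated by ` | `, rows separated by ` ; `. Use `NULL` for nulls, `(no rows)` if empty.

For each books row a, compute AVG(year) over rows sharing a.author_id.
Keep row a if a.year >= that per-group AVG.
  author_id=1: AVG(year) = 2015.0
  author_id=2: AVG(year) = 1997.0
  author_id=3: AVG(year) = 2016.0

5 | 2015 ; 12 | 2001 ; 14 | 2018 ; 23 | 2005 ; 25 | 2016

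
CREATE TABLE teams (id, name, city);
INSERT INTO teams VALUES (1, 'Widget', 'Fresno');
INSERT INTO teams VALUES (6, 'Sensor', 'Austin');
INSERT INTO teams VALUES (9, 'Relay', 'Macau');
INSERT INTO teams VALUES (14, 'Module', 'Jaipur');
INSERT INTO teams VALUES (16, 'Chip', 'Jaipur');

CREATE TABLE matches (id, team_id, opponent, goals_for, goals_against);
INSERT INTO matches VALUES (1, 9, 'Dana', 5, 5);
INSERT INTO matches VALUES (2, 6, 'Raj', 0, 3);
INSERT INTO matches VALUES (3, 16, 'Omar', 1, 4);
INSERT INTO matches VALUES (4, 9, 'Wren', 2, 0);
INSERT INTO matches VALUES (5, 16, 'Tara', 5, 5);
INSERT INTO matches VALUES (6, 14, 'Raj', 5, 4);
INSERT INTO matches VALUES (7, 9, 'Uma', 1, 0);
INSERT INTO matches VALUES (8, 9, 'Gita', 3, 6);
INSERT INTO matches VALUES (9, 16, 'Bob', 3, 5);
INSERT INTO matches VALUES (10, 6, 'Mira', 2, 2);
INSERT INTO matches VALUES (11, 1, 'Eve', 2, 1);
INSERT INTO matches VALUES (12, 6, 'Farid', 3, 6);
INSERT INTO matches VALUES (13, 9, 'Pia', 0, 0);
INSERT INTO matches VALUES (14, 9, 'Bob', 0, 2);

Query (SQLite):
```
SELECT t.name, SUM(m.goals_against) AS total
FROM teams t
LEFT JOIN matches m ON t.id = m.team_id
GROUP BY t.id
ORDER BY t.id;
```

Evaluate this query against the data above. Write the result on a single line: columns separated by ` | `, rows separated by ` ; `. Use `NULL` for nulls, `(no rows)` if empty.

LEFT JOIN keeps every teams row; unmatched ones get NULL for matches columns.
Group by teams.id and compute SUM(m.goals_against). SUM over an all-NULL group is NULL.
  1: ids {11} → SUM(m.goals_against)=1
  6: ids {2, 10, 12} → SUM(m.goals_against)=11
  9: ids {1, 4, 7, 8, 13, 14} → SUM(m.goals_against)=13
  14: ids {6} → SUM(m.goals_against)=4
  16: ids {3, 5, 9} → SUM(m.goals_against)=14

Widget | 1 ; Sensor | 11 ; Relay | 13 ; Module | 4 ; Chip | 14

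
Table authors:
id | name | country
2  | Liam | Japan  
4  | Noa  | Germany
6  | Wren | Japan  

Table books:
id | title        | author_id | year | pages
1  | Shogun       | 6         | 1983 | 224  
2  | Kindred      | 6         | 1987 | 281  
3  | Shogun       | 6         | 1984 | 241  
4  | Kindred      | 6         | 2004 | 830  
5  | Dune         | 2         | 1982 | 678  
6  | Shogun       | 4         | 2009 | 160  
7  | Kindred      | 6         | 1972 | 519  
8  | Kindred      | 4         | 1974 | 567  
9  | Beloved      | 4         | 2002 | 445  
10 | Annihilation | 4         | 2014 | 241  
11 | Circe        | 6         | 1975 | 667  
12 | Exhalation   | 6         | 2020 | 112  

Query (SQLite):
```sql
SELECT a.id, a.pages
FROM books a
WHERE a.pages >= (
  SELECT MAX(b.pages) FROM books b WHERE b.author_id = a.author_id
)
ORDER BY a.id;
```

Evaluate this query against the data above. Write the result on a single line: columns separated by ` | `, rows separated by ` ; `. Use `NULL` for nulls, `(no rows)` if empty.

4 | 830 ; 5 | 678 ; 8 | 567

For each books row a, compute MAX(pages) over rows sharing a.author_id.
Keep row a if a.pages >= that per-group MAX.
  author_id=2: MAX(pages) = 678
  author_id=4: MAX(pages) = 567
  author_id=6: MAX(pages) = 830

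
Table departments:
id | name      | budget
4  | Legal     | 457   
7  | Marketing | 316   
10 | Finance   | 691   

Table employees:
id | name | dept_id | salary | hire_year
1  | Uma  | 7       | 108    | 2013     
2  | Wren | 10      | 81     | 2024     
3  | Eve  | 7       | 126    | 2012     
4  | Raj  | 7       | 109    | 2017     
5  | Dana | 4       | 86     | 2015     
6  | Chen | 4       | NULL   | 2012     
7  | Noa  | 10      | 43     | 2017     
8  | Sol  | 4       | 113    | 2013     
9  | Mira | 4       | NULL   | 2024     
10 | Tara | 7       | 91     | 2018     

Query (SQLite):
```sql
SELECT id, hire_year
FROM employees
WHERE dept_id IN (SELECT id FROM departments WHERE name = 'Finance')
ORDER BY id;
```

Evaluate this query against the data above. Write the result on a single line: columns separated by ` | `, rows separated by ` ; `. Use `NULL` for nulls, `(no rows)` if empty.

Inner query: departments.id where name = 'Finance'.
Outer: keep employees rows whose dept_id is in that set.
Inner query → {10}

2 | 2024 ; 7 | 2017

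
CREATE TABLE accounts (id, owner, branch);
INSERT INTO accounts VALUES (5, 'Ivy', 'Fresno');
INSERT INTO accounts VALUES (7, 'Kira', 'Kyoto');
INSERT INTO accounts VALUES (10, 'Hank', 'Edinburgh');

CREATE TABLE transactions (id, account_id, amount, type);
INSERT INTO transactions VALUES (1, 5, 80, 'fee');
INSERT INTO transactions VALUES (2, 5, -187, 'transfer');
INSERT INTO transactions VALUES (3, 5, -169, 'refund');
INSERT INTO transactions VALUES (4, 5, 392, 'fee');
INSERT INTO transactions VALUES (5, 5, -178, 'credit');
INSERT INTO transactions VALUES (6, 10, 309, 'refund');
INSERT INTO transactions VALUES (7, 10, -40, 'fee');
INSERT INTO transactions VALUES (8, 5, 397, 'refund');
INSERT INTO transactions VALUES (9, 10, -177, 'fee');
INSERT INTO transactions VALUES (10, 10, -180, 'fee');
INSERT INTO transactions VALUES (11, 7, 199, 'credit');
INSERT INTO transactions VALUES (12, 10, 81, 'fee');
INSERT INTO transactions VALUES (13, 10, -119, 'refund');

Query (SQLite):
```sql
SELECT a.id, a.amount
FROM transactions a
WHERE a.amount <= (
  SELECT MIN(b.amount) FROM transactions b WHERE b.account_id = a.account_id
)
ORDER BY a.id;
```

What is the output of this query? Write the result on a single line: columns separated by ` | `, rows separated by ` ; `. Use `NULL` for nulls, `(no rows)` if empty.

2 | -187 ; 10 | -180 ; 11 | 199

For each transactions row a, compute MIN(amount) over rows sharing a.account_id.
Keep row a if a.amount <= that per-group MIN.
  account_id=5: MIN(amount) = -187
  account_id=7: MIN(amount) = 199
  account_id=10: MIN(amount) = -180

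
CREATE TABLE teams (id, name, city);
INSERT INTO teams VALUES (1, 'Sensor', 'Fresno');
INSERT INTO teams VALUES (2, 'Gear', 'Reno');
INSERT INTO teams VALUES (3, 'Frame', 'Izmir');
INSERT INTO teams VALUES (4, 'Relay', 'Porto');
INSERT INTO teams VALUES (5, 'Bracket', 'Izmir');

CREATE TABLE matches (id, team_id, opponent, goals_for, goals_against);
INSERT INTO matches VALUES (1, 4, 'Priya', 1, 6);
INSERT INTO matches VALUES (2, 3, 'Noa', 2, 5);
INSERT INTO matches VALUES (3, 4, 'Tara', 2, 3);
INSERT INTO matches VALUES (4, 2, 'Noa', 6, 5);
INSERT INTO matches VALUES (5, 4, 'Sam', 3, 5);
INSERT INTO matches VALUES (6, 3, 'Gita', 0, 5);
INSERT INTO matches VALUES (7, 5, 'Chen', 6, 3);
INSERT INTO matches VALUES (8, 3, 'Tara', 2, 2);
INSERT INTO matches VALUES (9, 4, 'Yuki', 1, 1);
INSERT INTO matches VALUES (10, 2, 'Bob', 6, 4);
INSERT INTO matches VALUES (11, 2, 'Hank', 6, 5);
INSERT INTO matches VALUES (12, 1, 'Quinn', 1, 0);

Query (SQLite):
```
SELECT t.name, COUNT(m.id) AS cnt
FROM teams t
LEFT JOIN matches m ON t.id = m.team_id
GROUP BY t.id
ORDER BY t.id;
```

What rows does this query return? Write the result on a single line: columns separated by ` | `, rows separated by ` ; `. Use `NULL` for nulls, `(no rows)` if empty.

Sensor | 1 ; Gear | 3 ; Frame | 3 ; Relay | 4 ; Bracket | 1

LEFT JOIN keeps every teams row; unmatched ones get NULL for matches columns.
Group by teams.id and compute COUNT(m.id). COUNT(col) of an all-NULL group is 0.
  1: ids {12} → COUNT(m.id)=1
  2: ids {4, 10, 11} → COUNT(m.id)=3
  3: ids {2, 6, 8} → COUNT(m.id)=3
  4: ids {1, 3, 5, 9} → COUNT(m.id)=4
  5: ids {7} → COUNT(m.id)=1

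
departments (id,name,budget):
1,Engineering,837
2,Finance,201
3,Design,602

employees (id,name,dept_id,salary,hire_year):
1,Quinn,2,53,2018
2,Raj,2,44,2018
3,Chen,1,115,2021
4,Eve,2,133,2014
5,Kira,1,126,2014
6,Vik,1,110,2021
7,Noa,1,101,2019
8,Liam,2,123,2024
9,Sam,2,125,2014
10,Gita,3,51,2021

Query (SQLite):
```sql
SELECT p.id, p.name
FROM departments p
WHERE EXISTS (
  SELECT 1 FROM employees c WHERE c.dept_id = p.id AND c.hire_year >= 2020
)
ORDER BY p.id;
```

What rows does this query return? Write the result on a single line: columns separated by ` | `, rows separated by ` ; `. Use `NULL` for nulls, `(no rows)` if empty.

1 | Engineering ; 2 | Finance ; 3 | Design

For each departments row, check whether any employees with matching dept_id has hire_year >= 2020.
Keep rows where that is true.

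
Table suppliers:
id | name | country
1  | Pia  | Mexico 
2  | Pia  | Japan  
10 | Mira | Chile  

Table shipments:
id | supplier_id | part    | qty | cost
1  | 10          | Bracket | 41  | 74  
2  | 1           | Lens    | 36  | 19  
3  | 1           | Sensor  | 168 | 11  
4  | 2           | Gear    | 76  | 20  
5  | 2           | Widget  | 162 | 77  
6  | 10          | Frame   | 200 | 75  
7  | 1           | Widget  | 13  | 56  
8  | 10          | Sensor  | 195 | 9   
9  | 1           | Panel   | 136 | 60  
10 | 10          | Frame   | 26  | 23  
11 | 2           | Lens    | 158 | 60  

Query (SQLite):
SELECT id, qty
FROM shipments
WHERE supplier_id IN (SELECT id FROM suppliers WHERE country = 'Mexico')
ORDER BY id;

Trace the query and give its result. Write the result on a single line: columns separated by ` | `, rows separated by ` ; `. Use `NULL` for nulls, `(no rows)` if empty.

Inner query: suppliers.id where country = 'Mexico'.
Outer: keep shipments rows whose supplier_id is in that set.
Inner query → {1}

2 | 36 ; 3 | 168 ; 7 | 13 ; 9 | 136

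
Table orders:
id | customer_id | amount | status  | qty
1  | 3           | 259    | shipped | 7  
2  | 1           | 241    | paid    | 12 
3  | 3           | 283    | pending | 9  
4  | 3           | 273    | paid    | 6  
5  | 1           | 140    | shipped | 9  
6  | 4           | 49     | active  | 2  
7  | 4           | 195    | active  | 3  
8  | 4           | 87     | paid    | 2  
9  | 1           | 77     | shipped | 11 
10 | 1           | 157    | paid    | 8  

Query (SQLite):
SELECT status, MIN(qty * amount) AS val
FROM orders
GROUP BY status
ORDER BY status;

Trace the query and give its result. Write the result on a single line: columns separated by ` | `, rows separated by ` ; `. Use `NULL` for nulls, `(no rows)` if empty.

For each row compute qty * amount.
Group by status; take MIN of the expression per group.
  active: ids {6, 7} → MIN(qty * amount)=98
  paid: ids {2, 4, 8, 10} → MIN(qty * amount)=174
  pending: ids {3} → MIN(qty * amount)=2547
  shipped: ids {1, 5, 9} → MIN(qty * amount)=847

active | 98 ; paid | 174 ; pending | 2547 ; shipped | 847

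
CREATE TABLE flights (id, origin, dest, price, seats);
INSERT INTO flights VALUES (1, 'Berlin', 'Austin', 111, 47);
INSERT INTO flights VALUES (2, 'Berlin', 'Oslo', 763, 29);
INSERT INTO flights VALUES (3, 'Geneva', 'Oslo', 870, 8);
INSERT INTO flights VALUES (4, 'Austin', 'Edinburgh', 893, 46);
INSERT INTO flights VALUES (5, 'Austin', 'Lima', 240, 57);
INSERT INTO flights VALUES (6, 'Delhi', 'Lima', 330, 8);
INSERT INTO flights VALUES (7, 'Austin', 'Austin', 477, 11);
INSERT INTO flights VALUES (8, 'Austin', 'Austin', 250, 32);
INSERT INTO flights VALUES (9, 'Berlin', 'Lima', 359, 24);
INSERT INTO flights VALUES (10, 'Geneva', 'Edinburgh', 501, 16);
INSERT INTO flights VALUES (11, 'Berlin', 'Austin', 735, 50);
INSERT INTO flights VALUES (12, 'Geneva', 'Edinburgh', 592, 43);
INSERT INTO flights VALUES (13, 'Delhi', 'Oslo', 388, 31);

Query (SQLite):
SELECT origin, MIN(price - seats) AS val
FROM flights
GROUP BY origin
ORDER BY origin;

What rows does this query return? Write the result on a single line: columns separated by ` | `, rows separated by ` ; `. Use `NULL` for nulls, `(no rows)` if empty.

Austin | 183 ; Berlin | 64 ; Delhi | 322 ; Geneva | 485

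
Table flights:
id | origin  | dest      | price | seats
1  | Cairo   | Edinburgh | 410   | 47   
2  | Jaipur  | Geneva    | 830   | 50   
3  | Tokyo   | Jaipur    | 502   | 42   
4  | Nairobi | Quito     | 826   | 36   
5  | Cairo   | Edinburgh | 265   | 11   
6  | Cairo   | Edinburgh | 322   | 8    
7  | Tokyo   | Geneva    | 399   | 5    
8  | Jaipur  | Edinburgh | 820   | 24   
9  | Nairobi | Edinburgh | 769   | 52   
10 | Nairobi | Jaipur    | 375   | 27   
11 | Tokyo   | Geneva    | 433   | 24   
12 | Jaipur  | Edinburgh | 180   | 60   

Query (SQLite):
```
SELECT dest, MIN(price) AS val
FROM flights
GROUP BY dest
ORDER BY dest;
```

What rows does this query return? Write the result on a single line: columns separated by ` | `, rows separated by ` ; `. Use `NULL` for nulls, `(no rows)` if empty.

Partition flights by dest; compute MIN(price) within each group.
  Edinburgh: ids {1, 5, 6, 8, 9, 12} → MIN(price)=180
  Geneva: ids {2, 7, 11} → MIN(price)=399
  Jaipur: ids {3, 10} → MIN(price)=375
  Quito: ids {4} → MIN(price)=826

Edinburgh | 180 ; Geneva | 399 ; Jaipur | 375 ; Quito | 826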